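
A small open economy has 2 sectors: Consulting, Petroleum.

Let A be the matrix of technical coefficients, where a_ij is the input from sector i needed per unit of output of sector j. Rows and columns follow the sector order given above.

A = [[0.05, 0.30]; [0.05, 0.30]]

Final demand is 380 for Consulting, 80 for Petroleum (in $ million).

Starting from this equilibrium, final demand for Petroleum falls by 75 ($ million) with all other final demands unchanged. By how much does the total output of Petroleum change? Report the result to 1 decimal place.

I − A =
  [   0.95    -0.30]
  [  -0.05     0.70]
det(I−A) = (0.95)(0.70) − (-0.30)(-0.05) = 0.6500
adj(I−A) = [[0.70, 0.30], [0.05, 0.95]]
(I − A)⁻¹ = adj(I−A) / det(I−A) ≈
  [   1.0769     0.4615]
  [   0.0769     1.4615]
Δx = (I − A)⁻¹ Δd with Δd having -75 in the Petroleum component and 0 elsewhere.
So Δx_P = L_PP · (-75), where L_PP = adj(I−A)_PP / det(I−A) = 0.95 / 0.6500.
Δx_P = 0.95 × (-75) / 0.6500 = -71.25 / 0.6500 ≈ -109.6.

Δx_P = -109.6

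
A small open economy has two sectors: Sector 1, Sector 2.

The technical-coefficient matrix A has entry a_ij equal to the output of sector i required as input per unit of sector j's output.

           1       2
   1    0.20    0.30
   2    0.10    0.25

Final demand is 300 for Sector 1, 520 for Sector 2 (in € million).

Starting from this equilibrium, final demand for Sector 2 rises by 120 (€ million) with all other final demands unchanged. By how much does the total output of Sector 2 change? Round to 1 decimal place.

Δx_2 = 168.4

I − A =
  [   0.80    -0.30]
  [  -0.10     0.75]
det(I−A) = (0.80)(0.75) − (-0.30)(-0.10) = 0.5700
adj(I−A) = [[0.75, 0.30], [0.10, 0.80]]
(I − A)⁻¹ = adj(I−A) / det(I−A) ≈
  [   1.3158     0.5263]
  [   0.1754     1.4035]
Δx = (I − A)⁻¹ Δd with Δd having +120 in the Sector 2 component and 0 elsewhere.
So Δx_2 = L_22 · (+120), where L_22 = adj(I−A)_22 / det(I−A) = 0.80 / 0.5700.
Δx_2 = 0.80 × (+120) / 0.5700 = 96.00 / 0.5700 ≈ 168.4.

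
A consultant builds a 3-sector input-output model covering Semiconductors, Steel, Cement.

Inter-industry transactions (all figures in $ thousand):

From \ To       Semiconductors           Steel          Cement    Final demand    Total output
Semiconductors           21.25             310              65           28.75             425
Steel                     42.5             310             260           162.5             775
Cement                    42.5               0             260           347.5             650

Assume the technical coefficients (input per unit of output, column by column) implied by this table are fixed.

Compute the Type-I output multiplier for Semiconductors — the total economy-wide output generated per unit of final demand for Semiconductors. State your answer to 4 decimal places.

Technical coefficients a_ij = z_ij / X_j:
  a_11 = 21.25/425 = 0.05, a_21 = 42.5/425 = 0.10, a_31 = 42.5/425 = 0.10
  a_12 = 310/775 = 0.40, a_22 = 310/775 = 0.40, a_32 = 0/775 = 0.00
  a_13 = 65/650 = 0.10, a_23 = 260/650 = 0.40, a_33 = 260/650 = 0.40
I − A =
  [   0.95    -0.40    -0.10]
  [  -0.10     0.60    -0.40]
  [  -0.10     0.00     0.60]
Cofactors of I−A, C_ij = (−1)^(i+j)·(minor ij) (rows/columns in the sector order above):
  C_11 = (0.60)(0.60) − (-0.40)(0.00) = 0.3600
  C_12 = −[(-0.10)(0.60) − (-0.40)(-0.10)] = 0.1000
  C_13 = (-0.10)(0.00) − (0.60)(-0.10) = 0.0600
  C_21 = −[(-0.40)(0.60) − (-0.10)(0.00)] = 0.2400
  C_22 = (0.95)(0.60) − (-0.10)(-0.10) = 0.5600
  C_23 = −[(0.95)(0.00) − (-0.40)(-0.10)] = 0.0400
  C_31 = (-0.40)(-0.40) − (-0.10)(0.60) = 0.2200
  C_32 = −[(0.95)(-0.40) − (-0.10)(-0.10)] = 0.3900
  C_33 = (0.95)(0.60) − (-0.40)(-0.10) = 0.5300
det(I−A) = Σ_j (I−A)_1j·C_1j = (0.95)(0.3600) + (-0.40)(0.1000) + (-0.10)(0.0600) = 0.2960
adj(I−A) = Cᵀ =
  [ 0.3600   0.2400   0.2200]
  [ 0.1000   0.5600   0.3900]
  [ 0.0600   0.0400   0.5300]
(I − A)⁻¹ = adj(I−A) / det(I−A) ≈
  [   1.21622     0.81081     0.74324]
  [   0.33784     1.89189     1.31757]
  [   0.20270     0.13514     1.79054]
The output multiplier for sector j is the column-j sum of the Leontief inverse (I − A)⁻¹ = adj(I−A) / det(I−A).
Column 1 of adj(I−A): (0.3600, 0.1000, 0.0600); det(I−A) = 0.2960.
m_1 = (0.3600 + 0.1000 + 0.0600) / 0.2960 = 0.52 / 0.2960 ≈ 1.7568.

m_1 = 1.7568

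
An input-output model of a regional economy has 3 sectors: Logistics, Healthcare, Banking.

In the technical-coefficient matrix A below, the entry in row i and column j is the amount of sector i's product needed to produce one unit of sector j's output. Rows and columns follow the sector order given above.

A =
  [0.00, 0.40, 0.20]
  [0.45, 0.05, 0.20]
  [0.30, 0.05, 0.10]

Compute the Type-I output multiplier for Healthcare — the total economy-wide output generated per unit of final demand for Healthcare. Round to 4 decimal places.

I − A =
  [   1.00    -0.40    -0.20]
  [  -0.45     0.95    -0.20]
  [  -0.30    -0.05     0.90]
Cofactors of I−A, C_ij = (−1)^(i+j)·(minor ij) (rows/columns in the sector order above):
  C_11 = (0.95)(0.90) − (-0.20)(-0.05) = 0.8450
  C_12 = −[(-0.45)(0.90) − (-0.20)(-0.30)] = 0.4650
  C_13 = (-0.45)(-0.05) − (0.95)(-0.30) = 0.3075
  C_21 = −[(-0.40)(0.90) − (-0.20)(-0.05)] = 0.3700
  C_22 = (1.00)(0.90) − (-0.20)(-0.30) = 0.8400
  C_23 = −[(1.00)(-0.05) − (-0.40)(-0.30)] = 0.1700
  C_31 = (-0.40)(-0.20) − (-0.20)(0.95) = 0.2700
  C_32 = −[(1.00)(-0.20) − (-0.20)(-0.45)] = 0.2900
  C_33 = (1.00)(0.95) − (-0.40)(-0.45) = 0.7700
det(I−A) = Σ_j (I−A)_1j·C_1j = (1.00)(0.8450) + (-0.40)(0.4650) + (-0.20)(0.3075) = 0.5975
adj(I−A) = Cᵀ =
  [ 0.8450   0.3700   0.2700]
  [ 0.4650   0.8400   0.2900]
  [ 0.3075   0.1700   0.7700]
(I − A)⁻¹ = adj(I−A) / det(I−A) ≈
  [   1.41423     0.61925     0.45188]
  [   0.77824     1.40586     0.48536]
  [   0.51464     0.28452     1.28870]
The output multiplier for sector j is the column-j sum of the Leontief inverse (I − A)⁻¹ = adj(I−A) / det(I−A).
Column H of adj(I−A): (0.3700, 0.8400, 0.1700); det(I−A) = 0.5975.
m_H = (0.3700 + 0.8400 + 0.1700) / 0.5975 = 1.38 / 0.5975 ≈ 2.3096.

m_H = 2.3096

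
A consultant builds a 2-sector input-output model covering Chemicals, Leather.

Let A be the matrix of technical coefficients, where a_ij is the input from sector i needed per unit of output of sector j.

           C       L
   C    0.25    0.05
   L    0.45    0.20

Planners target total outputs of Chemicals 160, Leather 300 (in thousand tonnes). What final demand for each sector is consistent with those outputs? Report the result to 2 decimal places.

d_C = 105.00, d_L = 168.00

I − A =
  [   0.75    -0.05]
  [  -0.45     0.80]
d = (I − A) x:
  d_C = (+0.75)·160 + (-0.05)·300 = 105.00
  d_L = (-0.45)·160 + (+0.80)·300 = 168.00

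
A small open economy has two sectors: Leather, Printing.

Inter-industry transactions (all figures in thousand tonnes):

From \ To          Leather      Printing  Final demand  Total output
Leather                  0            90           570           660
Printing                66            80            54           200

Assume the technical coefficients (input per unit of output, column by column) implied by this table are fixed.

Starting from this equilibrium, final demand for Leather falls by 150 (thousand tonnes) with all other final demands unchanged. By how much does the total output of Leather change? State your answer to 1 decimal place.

Technical coefficients a_ij = z_ij / X_j:
  a_11 = 0/660 = 0.00, a_21 = 66/660 = 0.10
  a_12 = 90/200 = 0.45, a_22 = 80/200 = 0.40
I − A =
  [   1.00    -0.45]
  [  -0.10     0.60]
det(I−A) = (1.00)(0.60) − (-0.45)(-0.10) = 0.5550
adj(I−A) = [[0.60, 0.45], [0.10, 1.00]]
(I − A)⁻¹ = adj(I−A) / det(I−A) ≈
  [   1.0811     0.8108]
  [   0.1802     1.8018]
Δx = (I − A)⁻¹ Δd with Δd having -150 in the Leather component and 0 elsewhere.
So Δx_1 = L_11 · (-150), where L_11 = adj(I−A)_11 / det(I−A) = 0.60 / 0.5550.
Δx_1 = 0.60 × (-150) / 0.5550 = -90.00 / 0.5550 ≈ -162.2.

Δx_1 = -162.2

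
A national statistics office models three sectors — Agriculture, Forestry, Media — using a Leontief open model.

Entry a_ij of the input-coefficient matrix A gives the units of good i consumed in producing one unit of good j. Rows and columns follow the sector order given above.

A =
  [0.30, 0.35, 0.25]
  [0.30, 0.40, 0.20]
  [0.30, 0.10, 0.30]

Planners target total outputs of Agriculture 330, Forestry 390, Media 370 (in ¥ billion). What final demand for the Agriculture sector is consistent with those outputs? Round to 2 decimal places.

d_A = 2.00

I − A =
  [   0.70    -0.35    -0.25]
  [  -0.30     0.60    -0.20]
  [  -0.30    -0.10     0.70]
d = (I − A) x:
  d_A = (+0.70)·330 + (-0.35)·390 + (-0.25)·370 = 2.00
  d_F = (-0.30)·330 + (+0.60)·390 + (-0.20)·370 = 61.00
  d_M = (-0.30)·330 + (-0.10)·390 + (+0.70)·370 = 121.00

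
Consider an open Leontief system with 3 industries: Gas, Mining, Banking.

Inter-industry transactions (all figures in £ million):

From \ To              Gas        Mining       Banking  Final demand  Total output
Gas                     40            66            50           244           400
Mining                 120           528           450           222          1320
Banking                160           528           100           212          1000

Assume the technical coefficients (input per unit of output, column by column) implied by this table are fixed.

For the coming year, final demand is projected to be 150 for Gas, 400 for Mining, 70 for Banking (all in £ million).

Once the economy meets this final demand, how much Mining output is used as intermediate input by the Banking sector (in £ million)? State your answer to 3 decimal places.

z_23 = 385.317

Technical coefficients a_ij = z_ij / X_j:
  a_11 = 40/400 = 0.10, a_21 = 120/400 = 0.30, a_31 = 160/400 = 0.40
  a_12 = 66/1320 = 0.05, a_22 = 528/1320 = 0.40, a_32 = 528/1320 = 0.40
  a_13 = 50/1000 = 0.05, a_23 = 450/1000 = 0.45, a_33 = 100/1000 = 0.10
I − A =
  [   0.90    -0.05    -0.05]
  [  -0.30     0.60    -0.45]
  [  -0.40    -0.40     0.90]
Cofactors of I−A, C_ij = (−1)^(i+j)·(minor ij) (rows/columns in the sector order above):
  C_11 = (0.60)(0.90) − (-0.45)(-0.40) = 0.3600
  C_12 = −[(-0.30)(0.90) − (-0.45)(-0.40)] = 0.4500
  C_13 = (-0.30)(-0.40) − (0.60)(-0.40) = 0.3600
  C_21 = −[(-0.05)(0.90) − (-0.05)(-0.40)] = 0.0650
  C_22 = (0.90)(0.90) − (-0.05)(-0.40) = 0.7900
  C_23 = −[(0.90)(-0.40) − (-0.05)(-0.40)] = 0.3800
  C_31 = (-0.05)(-0.45) − (-0.05)(0.60) = 0.0525
  C_32 = −[(0.90)(-0.45) − (-0.05)(-0.30)] = 0.4200
  C_33 = (0.90)(0.60) − (-0.05)(-0.30) = 0.5250
det(I−A) = Σ_j (I−A)_1j·C_1j = (0.90)(0.3600) + (-0.05)(0.4500) + (-0.05)(0.3600) = 0.2835
adj(I−A) = Cᵀ =
  [ 0.3600   0.0650   0.0525]
  [ 0.4500   0.7900   0.4200]
  [ 0.3600   0.3800   0.5250]
(I − A)⁻¹ = adj(I−A) / det(I−A) ≈
  [   1.2698     0.2293     0.1852]
  [   1.5873     2.7866     1.4815]
  [   1.2698     1.3404     1.8519]
First solve x = (I − A)⁻¹ d = adj(I−A)·d / det(I−A); in particular x_3 = (0.3600·150 + 0.3800·400 + 0.5250·70) / 0.2835 = 242.75 / 0.2835 ≈ 856.26102.
Intermediate flow from 2 to 3: z_23 = a_23 · x_3 = 0.45 × 242.75 / 0.2835 = 109.2375 / 0.2835 ≈ 385.317.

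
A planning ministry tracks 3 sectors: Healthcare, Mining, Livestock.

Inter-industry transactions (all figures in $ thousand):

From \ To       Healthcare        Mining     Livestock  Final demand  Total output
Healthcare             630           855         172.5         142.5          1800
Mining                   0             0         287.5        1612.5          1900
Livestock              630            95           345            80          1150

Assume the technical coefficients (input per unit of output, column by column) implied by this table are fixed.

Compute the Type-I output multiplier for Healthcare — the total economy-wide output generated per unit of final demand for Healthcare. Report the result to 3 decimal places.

Technical coefficients a_ij = z_ij / X_j:
  a_HH = 630/1800 = 0.35, a_MH = 0/1800 = 0.00, a_LH = 630/1800 = 0.35
  a_HM = 855/1900 = 0.45, a_MM = 0/1900 = 0.00, a_LM = 95/1900 = 0.05
  a_HL = 172.5/1150 = 0.15, a_ML = 287.5/1150 = 0.25, a_LL = 345/1150 = 0.30
I − A =
  [   0.65    -0.45    -0.15]
  [   0.00     1.00    -0.25]
  [  -0.35    -0.05     0.70]
Cofactors of I−A, C_ij = (−1)^(i+j)·(minor ij) (rows/columns in the sector order above):
  C_11 = (1.00)(0.70) − (-0.25)(-0.05) = 0.6875
  C_12 = −[(0.00)(0.70) − (-0.25)(-0.35)] = 0.0875
  C_13 = (0.00)(-0.05) − (1.00)(-0.35) = 0.3500
  C_21 = −[(-0.45)(0.70) − (-0.15)(-0.05)] = 0.3225
  C_22 = (0.65)(0.70) − (-0.15)(-0.35) = 0.4025
  C_23 = −[(0.65)(-0.05) − (-0.45)(-0.35)] = 0.1900
  C_31 = (-0.45)(-0.25) − (-0.15)(1.00) = 0.2625
  C_32 = −[(0.65)(-0.25) − (-0.15)(0.00)] = 0.1625
  C_33 = (0.65)(1.00) − (-0.45)(0.00) = 0.6500
det(I−A) = Σ_j (I−A)_1j·C_1j = (0.65)(0.6875) + (-0.45)(0.0875) + (-0.15)(0.3500) = 0.3550
adj(I−A) = Cᵀ =
  [ 0.6875   0.3225   0.2625]
  [ 0.0875   0.4025   0.1625]
  [ 0.3500   0.1900   0.6500]
(I − A)⁻¹ = adj(I−A) / det(I−A) ≈
  [   1.9366     0.9085     0.7394]
  [   0.2465     1.1338     0.4577]
  [   0.9859     0.5352     1.8310]
The output multiplier for sector j is the column-j sum of the Leontief inverse (I − A)⁻¹ = adj(I−A) / det(I−A).
Column H of adj(I−A): (0.6875, 0.0875, 0.3500); det(I−A) = 0.3550.
m_H = (0.6875 + 0.0875 + 0.3500) / 0.3550 = 1.125 / 0.3550 ≈ 3.169.

m_H = 3.169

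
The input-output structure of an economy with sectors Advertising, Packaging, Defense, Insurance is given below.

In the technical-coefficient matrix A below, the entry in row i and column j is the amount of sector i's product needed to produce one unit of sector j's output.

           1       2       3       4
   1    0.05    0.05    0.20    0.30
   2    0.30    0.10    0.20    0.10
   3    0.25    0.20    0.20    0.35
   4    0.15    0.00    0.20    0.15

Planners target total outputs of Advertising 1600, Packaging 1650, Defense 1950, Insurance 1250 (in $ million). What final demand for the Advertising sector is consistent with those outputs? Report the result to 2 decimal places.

I − A =
  [   0.95    -0.05    -0.20    -0.30]
  [  -0.30     0.90    -0.20    -0.10]
  [  -0.25    -0.20     0.80    -0.35]
  [  -0.15     0.00    -0.20     0.85]
d = (I − A) x:
  d_1 = (+0.95)·1600 + (-0.05)·1650 + (-0.20)·1950 + (-0.30)·1250 = 672.50
  d_2 = (-0.30)·1600 + (+0.90)·1650 + (-0.20)·1950 + (-0.10)·1250 = 490.00
  d_3 = (-0.25)·1600 + (-0.20)·1650 + (+0.80)·1950 + (-0.35)·1250 = 392.50
  d_4 = (-0.15)·1600 + (+0.00)·1650 + (-0.20)·1950 + (+0.85)·1250 = 432.50

d_1 = 672.50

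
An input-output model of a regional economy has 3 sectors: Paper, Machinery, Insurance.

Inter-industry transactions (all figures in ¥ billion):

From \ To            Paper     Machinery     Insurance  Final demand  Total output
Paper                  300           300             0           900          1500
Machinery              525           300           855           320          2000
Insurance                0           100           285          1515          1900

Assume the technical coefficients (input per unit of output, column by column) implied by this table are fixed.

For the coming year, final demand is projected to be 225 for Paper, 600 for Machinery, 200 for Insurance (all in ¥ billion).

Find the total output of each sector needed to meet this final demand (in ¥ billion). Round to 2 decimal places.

Technical coefficients a_ij = z_ij / X_j:
  a_PP = 300/1500 = 0.20, a_MP = 525/1500 = 0.35, a_IP = 0/1500 = 0.00
  a_PM = 300/2000 = 0.15, a_MM = 300/2000 = 0.15, a_IM = 100/2000 = 0.05
  a_PI = 0/1900 = 0.00, a_MI = 855/1900 = 0.45, a_II = 285/1900 = 0.15
I − A =
  [   0.80    -0.15     0.00]
  [  -0.35     0.85    -0.45]
  [   0.00    -0.05     0.85]
Cofactors of I−A, C_ij = (−1)^(i+j)·(minor ij) (rows/columns in the sector order above):
  C_11 = (0.85)(0.85) − (-0.45)(-0.05) = 0.7000
  C_12 = −[(-0.35)(0.85) − (-0.45)(0.00)] = 0.2975
  C_13 = (-0.35)(-0.05) − (0.85)(0.00) = 0.0175
  C_21 = −[(-0.15)(0.85) − (0.00)(-0.05)] = 0.1275
  C_22 = (0.80)(0.85) − (0.00)(0.00) = 0.6800
  C_23 = −[(0.80)(-0.05) − (-0.15)(0.00)] = 0.0400
  C_31 = (-0.15)(-0.45) − (0.00)(0.85) = 0.0675
  C_32 = −[(0.80)(-0.45) − (0.00)(-0.35)] = 0.3600
  C_33 = (0.80)(0.85) − (-0.15)(-0.35) = 0.6275
det(I−A) = Σ_j (I−A)_1j·C_1j = (0.80)(0.7000) + (-0.15)(0.2975) + (0.00)(0.0175) = 0.515375
adj(I−A) = Cᵀ =
  [ 0.7000   0.1275   0.0675]
  [ 0.2975   0.6800   0.3600]
  [ 0.0175   0.0400   0.6275]
(I − A)⁻¹ = adj(I−A) / det(I−A) ≈
  [   1.3582     0.2474     0.1310]
  [   0.5772     1.3194     0.6985]
  [   0.0340     0.0776     1.2176]
x = (I − A)⁻¹ d = adj(I−A)·d / det(I−A), with det(I−A) = 0.515375:
  x_P = (0.7000·225 + 0.1275·600 + 0.0675·200) / 0.515375 = 247.50 / 0.515375 ≈ 480.23
  x_M = (0.2975·225 + 0.6800·600 + 0.3600·200) / 0.515375 = 546.9375 / 0.515375 ≈ 1061.24
  x_I = (0.0175·225 + 0.0400·600 + 0.6275·200) / 0.515375 = 153.4375 / 0.515375 ≈ 297.72

x_P = 480.23, x_M = 1061.24, x_I = 297.72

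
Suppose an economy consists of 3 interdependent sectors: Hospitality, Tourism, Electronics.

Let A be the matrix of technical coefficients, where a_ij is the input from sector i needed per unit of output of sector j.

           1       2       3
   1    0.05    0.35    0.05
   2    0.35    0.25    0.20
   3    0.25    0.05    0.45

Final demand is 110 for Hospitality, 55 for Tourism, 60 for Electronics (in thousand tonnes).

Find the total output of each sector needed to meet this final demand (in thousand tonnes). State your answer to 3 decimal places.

x_1 = 213.925, x_2 = 233.856, x_3 = 227.589

I − A =
  [   0.95    -0.35    -0.05]
  [  -0.35     0.75    -0.20]
  [  -0.25    -0.05     0.55]
Cofactors of I−A, C_ij = (−1)^(i+j)·(minor ij) (rows/columns in the sector order above):
  C_11 = (0.75)(0.55) − (-0.20)(-0.05) = 0.4025
  C_12 = −[(-0.35)(0.55) − (-0.20)(-0.25)] = 0.2425
  C_13 = (-0.35)(-0.05) − (0.75)(-0.25) = 0.2050
  C_21 = −[(-0.35)(0.55) − (-0.05)(-0.05)] = 0.1950
  C_22 = (0.95)(0.55) − (-0.05)(-0.25) = 0.5100
  C_23 = −[(0.95)(-0.05) − (-0.35)(-0.25)] = 0.1350
  C_31 = (-0.35)(-0.20) − (-0.05)(0.75) = 0.1075
  C_32 = −[(0.95)(-0.20) − (-0.05)(-0.35)] = 0.2075
  C_33 = (0.95)(0.75) − (-0.35)(-0.35) = 0.5900
det(I−A) = Σ_j (I−A)_1j·C_1j = (0.95)(0.4025) + (-0.35)(0.2425) + (-0.05)(0.2050) = 0.28725
adj(I−A) = Cᵀ =
  [ 0.4025   0.1950   0.1075]
  [ 0.2425   0.5100   0.2075]
  [ 0.2050   0.1350   0.5900]
(I − A)⁻¹ = adj(I−A) / det(I−A) ≈
  [   1.4012     0.6789     0.3742]
  [   0.8442     1.7755     0.7224]
  [   0.7137     0.4700     2.0540]
x = (I − A)⁻¹ d = adj(I−A)·d / det(I−A), with det(I−A) = 0.28725:
  x_1 = (0.4025·110 + 0.1950·55 + 0.1075·60) / 0.28725 = 61.45 / 0.28725 ≈ 213.925
  x_2 = (0.2425·110 + 0.5100·55 + 0.2075·60) / 0.28725 = 67.175 / 0.28725 ≈ 233.856
  x_3 = (0.2050·110 + 0.1350·55 + 0.5900·60) / 0.28725 = 65.375 / 0.28725 ≈ 227.589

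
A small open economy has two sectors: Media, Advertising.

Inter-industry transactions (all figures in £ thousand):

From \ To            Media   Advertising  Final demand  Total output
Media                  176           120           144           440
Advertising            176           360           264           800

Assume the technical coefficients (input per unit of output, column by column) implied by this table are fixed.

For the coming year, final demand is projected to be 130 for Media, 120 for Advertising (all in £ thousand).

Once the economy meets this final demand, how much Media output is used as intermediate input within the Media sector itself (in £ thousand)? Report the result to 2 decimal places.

z_MM = 132.59

Technical coefficients a_ij = z_ij / X_j:
  a_MM = 176/440 = 0.40, a_AM = 176/440 = 0.40
  a_MA = 120/800 = 0.15, a_AA = 360/800 = 0.45
I − A =
  [   0.60    -0.15]
  [  -0.40     0.55]
det(I−A) = (0.60)(0.55) − (-0.15)(-0.40) = 0.2700
adj(I−A) = [[0.55, 0.15], [0.40, 0.60]]
(I − A)⁻¹ = adj(I−A) / det(I−A) ≈
  [   2.0370     0.5556]
  [   1.4815     2.2222]
First solve x = (I − A)⁻¹ d = adj(I−A)·d / det(I−A); in particular x_M = (0.55·130 + 0.15·120) / 0.2700 = 89.50 / 0.2700 ≈ 331.4815.
Intermediate flow from M to M: z_MM = a_MM · x_M = 0.40 × 89.50 / 0.2700 = 35.80 / 0.2700 ≈ 132.59.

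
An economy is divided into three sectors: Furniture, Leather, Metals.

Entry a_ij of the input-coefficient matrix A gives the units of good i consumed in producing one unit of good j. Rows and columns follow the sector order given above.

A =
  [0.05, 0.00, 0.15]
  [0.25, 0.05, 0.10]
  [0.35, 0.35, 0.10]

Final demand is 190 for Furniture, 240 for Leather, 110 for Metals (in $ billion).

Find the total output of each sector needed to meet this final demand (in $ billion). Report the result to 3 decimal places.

x_F = 257.088, x_L = 358.345, x_M = 361.557

I − A =
  [   0.95     0.00    -0.15]
  [  -0.25     0.95    -0.10]
  [  -0.35    -0.35     0.90]
Cofactors of I−A, C_ij = (−1)^(i+j)·(minor ij) (rows/columns in the sector order above):
  C_11 = (0.95)(0.90) − (-0.10)(-0.35) = 0.8200
  C_12 = −[(-0.25)(0.90) − (-0.10)(-0.35)] = 0.2600
  C_13 = (-0.25)(-0.35) − (0.95)(-0.35) = 0.4200
  C_21 = −[(0.00)(0.90) − (-0.15)(-0.35)] = 0.0525
  C_22 = (0.95)(0.90) − (-0.15)(-0.35) = 0.8025
  C_23 = −[(0.95)(-0.35) − (0.00)(-0.35)] = 0.3325
  C_31 = (0.00)(-0.10) − (-0.15)(0.95) = 0.1425
  C_32 = −[(0.95)(-0.10) − (-0.15)(-0.25)] = 0.1325
  C_33 = (0.95)(0.95) − (0.00)(-0.25) = 0.9025
det(I−A) = Σ_j (I−A)_1j·C_1j = (0.95)(0.8200) + (0.00)(0.2600) + (-0.15)(0.4200) = 0.7160
adj(I−A) = Cᵀ =
  [ 0.8200   0.0525   0.1425]
  [ 0.2600   0.8025   0.1325]
  [ 0.4200   0.3325   0.9025]
(I − A)⁻¹ = adj(I−A) / det(I−A) ≈
  [   1.1453     0.0733     0.1990]
  [   0.3631     1.1208     0.1851]
  [   0.5866     0.4644     1.2605]
x = (I − A)⁻¹ d = adj(I−A)·d / det(I−A), with det(I−A) = 0.7160:
  x_F = (0.8200·190 + 0.0525·240 + 0.1425·110) / 0.7160 = 184.075 / 0.7160 ≈ 257.088
  x_L = (0.2600·190 + 0.8025·240 + 0.1325·110) / 0.7160 = 256.575 / 0.7160 ≈ 358.345
  x_M = (0.4200·190 + 0.3325·240 + 0.9025·110) / 0.7160 = 258.875 / 0.7160 ≈ 361.557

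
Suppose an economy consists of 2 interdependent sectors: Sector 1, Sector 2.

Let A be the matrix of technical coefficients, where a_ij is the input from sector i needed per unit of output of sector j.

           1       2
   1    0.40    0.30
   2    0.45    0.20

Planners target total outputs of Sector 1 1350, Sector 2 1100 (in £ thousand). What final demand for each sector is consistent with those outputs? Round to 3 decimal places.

d_1 = 480.000, d_2 = 272.500

I − A =
  [   0.60    -0.30]
  [  -0.45     0.80]
d = (I − A) x:
  d_1 = (+0.60)·1350 + (-0.30)·1100 = 480.000
  d_2 = (-0.45)·1350 + (+0.80)·1100 = 272.500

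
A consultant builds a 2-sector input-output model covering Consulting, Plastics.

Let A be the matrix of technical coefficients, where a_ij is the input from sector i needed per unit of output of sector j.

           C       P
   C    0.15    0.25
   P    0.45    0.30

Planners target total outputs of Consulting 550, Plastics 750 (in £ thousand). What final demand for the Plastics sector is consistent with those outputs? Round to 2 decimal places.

I − A =
  [   0.85    -0.25]
  [  -0.45     0.70]
d = (I − A) x:
  d_C = (+0.85)·550 + (-0.25)·750 = 280.00
  d_P = (-0.45)·550 + (+0.70)·750 = 277.50

d_P = 277.50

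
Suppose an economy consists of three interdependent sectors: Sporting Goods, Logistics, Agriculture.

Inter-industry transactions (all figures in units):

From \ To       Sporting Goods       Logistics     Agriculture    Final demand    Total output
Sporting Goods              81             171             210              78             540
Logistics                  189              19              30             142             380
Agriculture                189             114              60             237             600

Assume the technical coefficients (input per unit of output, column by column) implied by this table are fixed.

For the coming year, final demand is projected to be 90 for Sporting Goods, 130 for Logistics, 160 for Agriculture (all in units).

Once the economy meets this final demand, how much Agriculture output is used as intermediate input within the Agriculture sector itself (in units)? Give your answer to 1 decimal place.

z_AA = 47.9

Technical coefficients a_ij = z_ij / X_j:
  a_SS = 81/540 = 0.15, a_LS = 189/540 = 0.35, a_AS = 189/540 = 0.35
  a_SL = 171/380 = 0.45, a_LL = 19/380 = 0.05, a_AL = 114/380 = 0.30
  a_SA = 210/600 = 0.35, a_LA = 30/600 = 0.05, a_AA = 60/600 = 0.10
I − A =
  [   0.85    -0.45    -0.35]
  [  -0.35     0.95    -0.05]
  [  -0.35    -0.30     0.90]
Cofactors of I−A, C_ij = (−1)^(i+j)·(minor ij) (rows/columns in the sector order above):
  C_11 = (0.95)(0.90) − (-0.05)(-0.30) = 0.8400
  C_12 = −[(-0.35)(0.90) − (-0.05)(-0.35)] = 0.3325
  C_13 = (-0.35)(-0.30) − (0.95)(-0.35) = 0.4375
  C_21 = −[(-0.45)(0.90) − (-0.35)(-0.30)] = 0.5100
  C_22 = (0.85)(0.90) − (-0.35)(-0.35) = 0.6425
  C_23 = −[(0.85)(-0.30) − (-0.45)(-0.35)] = 0.4125
  C_31 = (-0.45)(-0.05) − (-0.35)(0.95) = 0.3550
  C_32 = −[(0.85)(-0.05) − (-0.35)(-0.35)] = 0.1650
  C_33 = (0.85)(0.95) − (-0.45)(-0.35) = 0.6500
det(I−A) = Σ_j (I−A)_1j·C_1j = (0.85)(0.8400) + (-0.45)(0.3325) + (-0.35)(0.4375) = 0.41125
adj(I−A) = Cᵀ =
  [ 0.8400   0.5100   0.3550]
  [ 0.3325   0.6425   0.1650]
  [ 0.4375   0.4125   0.6500]
(I − A)⁻¹ = adj(I−A) / det(I−A) ≈
  [   2.0426     1.2401     0.8632]
  [   0.8085     1.5623     0.4012]
  [   1.0638     1.0030     1.5805]
First solve x = (I − A)⁻¹ d = adj(I−A)·d / det(I−A); in particular x_A = (0.4375·90 + 0.4125·130 + 0.6500·160) / 0.41125 = 197.00 / 0.41125 ≈ 479.027.
Intermediate flow from A to A: z_AA = a_AA · x_A = 0.10 × 197.00 / 0.41125 = 19.70 / 0.41125 ≈ 47.9.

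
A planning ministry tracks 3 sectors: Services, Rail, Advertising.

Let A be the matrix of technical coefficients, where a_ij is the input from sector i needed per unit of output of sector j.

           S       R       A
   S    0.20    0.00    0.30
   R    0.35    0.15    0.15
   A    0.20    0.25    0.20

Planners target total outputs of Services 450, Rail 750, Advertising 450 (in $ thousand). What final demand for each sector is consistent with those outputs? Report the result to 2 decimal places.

d_S = 225.00, d_R = 412.50, d_A = 82.50

I − A =
  [   0.80     0.00    -0.30]
  [  -0.35     0.85    -0.15]
  [  -0.20    -0.25     0.80]
d = (I − A) x:
  d_S = (+0.80)·450 + (+0.00)·750 + (-0.30)·450 = 225.00
  d_R = (-0.35)·450 + (+0.85)·750 + (-0.15)·450 = 412.50
  d_A = (-0.20)·450 + (-0.25)·750 + (+0.80)·450 = 82.50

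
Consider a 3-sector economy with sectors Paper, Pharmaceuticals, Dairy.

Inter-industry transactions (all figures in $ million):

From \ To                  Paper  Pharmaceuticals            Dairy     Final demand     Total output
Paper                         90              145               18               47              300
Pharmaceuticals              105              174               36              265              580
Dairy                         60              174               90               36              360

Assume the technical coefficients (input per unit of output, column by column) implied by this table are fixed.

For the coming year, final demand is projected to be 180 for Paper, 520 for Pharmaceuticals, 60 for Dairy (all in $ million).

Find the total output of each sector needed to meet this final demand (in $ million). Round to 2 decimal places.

x_1 = 751.07, x_2 = 1228.64, x_3 = 771.74

Technical coefficients a_ij = z_ij / X_j:
  a_11 = 90/300 = 0.30, a_21 = 105/300 = 0.35, a_31 = 60/300 = 0.20
  a_12 = 145/580 = 0.25, a_22 = 174/580 = 0.30, a_32 = 174/580 = 0.30
  a_13 = 18/360 = 0.05, a_23 = 36/360 = 0.10, a_33 = 90/360 = 0.25
I − A =
  [   0.70    -0.25    -0.05]
  [  -0.35     0.70    -0.10]
  [  -0.20    -0.30     0.75]
Cofactors of I−A, C_ij = (−1)^(i+j)·(minor ij) (rows/columns in the sector order above):
  C_11 = (0.70)(0.75) − (-0.10)(-0.30) = 0.4950
  C_12 = −[(-0.35)(0.75) − (-0.10)(-0.20)] = 0.2825
  C_13 = (-0.35)(-0.30) − (0.70)(-0.20) = 0.2450
  C_21 = −[(-0.25)(0.75) − (-0.05)(-0.30)] = 0.2025
  C_22 = (0.70)(0.75) − (-0.05)(-0.20) = 0.5150
  C_23 = −[(0.70)(-0.30) − (-0.25)(-0.20)] = 0.2600
  C_31 = (-0.25)(-0.10) − (-0.05)(0.70) = 0.0600
  C_32 = −[(0.70)(-0.10) − (-0.05)(-0.35)] = 0.0875
  C_33 = (0.70)(0.70) − (-0.25)(-0.35) = 0.4025
det(I−A) = Σ_j (I−A)_1j·C_1j = (0.70)(0.4950) + (-0.25)(0.2825) + (-0.05)(0.2450) = 0.263625
adj(I−A) = Cᵀ =
  [ 0.4950   0.2025   0.0600]
  [ 0.2825   0.5150   0.0875]
  [ 0.2450   0.2600   0.4025]
(I − A)⁻¹ = adj(I−A) / det(I−A) ≈
  [   1.8777     0.7681     0.2276]
  [   1.0716     1.9535     0.3319]
  [   0.9294     0.9862     1.5268]
x = (I − A)⁻¹ d = adj(I−A)·d / det(I−A), with det(I−A) = 0.263625:
  x_1 = (0.4950·180 + 0.2025·520 + 0.0600·60) / 0.263625 = 198.00 / 0.263625 ≈ 751.07
  x_2 = (0.2825·180 + 0.5150·520 + 0.0875·60) / 0.263625 = 323.90 / 0.263625 ≈ 1228.64
  x_3 = (0.2450·180 + 0.2600·520 + 0.4025·60) / 0.263625 = 203.45 / 0.263625 ≈ 771.74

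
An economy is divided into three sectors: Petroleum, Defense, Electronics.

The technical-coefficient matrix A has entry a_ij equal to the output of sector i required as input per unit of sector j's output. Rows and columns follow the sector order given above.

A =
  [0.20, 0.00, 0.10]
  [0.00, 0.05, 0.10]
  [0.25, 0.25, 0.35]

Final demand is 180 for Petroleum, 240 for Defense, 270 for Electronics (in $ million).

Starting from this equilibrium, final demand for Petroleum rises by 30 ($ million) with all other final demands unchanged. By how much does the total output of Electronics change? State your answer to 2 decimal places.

Δx_E = 15.82

I − A =
  [   0.80     0.00    -0.10]
  [   0.00     0.95    -0.10]
  [  -0.25    -0.25     0.65]
Cofactors of I−A, C_ij = (−1)^(i+j)·(minor ij) (rows/columns in the sector order above):
  C_11 = (0.95)(0.65) − (-0.10)(-0.25) = 0.5925
  C_12 = −[(0.00)(0.65) − (-0.10)(-0.25)] = 0.0250
  C_13 = (0.00)(-0.25) − (0.95)(-0.25) = 0.2375
  C_21 = −[(0.00)(0.65) − (-0.10)(-0.25)] = 0.0250
  C_22 = (0.80)(0.65) − (-0.10)(-0.25) = 0.4950
  C_23 = −[(0.80)(-0.25) − (0.00)(-0.25)] = 0.2000
  C_31 = (0.00)(-0.10) − (-0.10)(0.95) = 0.0950
  C_32 = −[(0.80)(-0.10) − (-0.10)(0.00)] = 0.0800
  C_33 = (0.80)(0.95) − (0.00)(0.00) = 0.7600
det(I−A) = Σ_j (I−A)_1j·C_1j = (0.80)(0.5925) + (0.00)(0.0250) + (-0.10)(0.2375) = 0.45025
adj(I−A) = Cᵀ =
  [ 0.5925   0.0250   0.0950]
  [ 0.0250   0.4950   0.0800]
  [ 0.2375   0.2000   0.7600]
(I − A)⁻¹ = adj(I−A) / det(I−A) ≈
  [   1.3159     0.0555     0.2110]
  [   0.0555     1.0994     0.1777]
  [   0.5275     0.4442     1.6880]
Δx = (I − A)⁻¹ Δd with Δd having +30 in the Petroleum component and 0 elsewhere.
So Δx_E = L_EP · (+30), where L_EP = adj(I−A)_EP / det(I−A) = 0.2375 / 0.45025.
Δx_E = 0.2375 × (+30) / 0.45025 = 7.125 / 0.45025 ≈ 15.82.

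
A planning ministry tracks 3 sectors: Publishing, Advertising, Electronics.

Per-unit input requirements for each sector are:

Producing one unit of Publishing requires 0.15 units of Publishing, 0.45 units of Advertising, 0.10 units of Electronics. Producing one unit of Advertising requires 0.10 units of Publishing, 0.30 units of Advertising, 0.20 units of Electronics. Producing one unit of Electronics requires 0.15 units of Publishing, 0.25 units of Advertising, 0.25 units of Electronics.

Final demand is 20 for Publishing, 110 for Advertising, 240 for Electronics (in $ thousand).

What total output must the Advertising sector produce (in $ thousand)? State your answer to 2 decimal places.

I − A =
  [   0.85    -0.10    -0.15]
  [  -0.45     0.70    -0.25]
  [  -0.10    -0.20     0.75]
Cofactors of I−A, C_ij = (−1)^(i+j)·(minor ij) (rows/columns in the sector order above):
  C_11 = (0.70)(0.75) − (-0.25)(-0.20) = 0.4750
  C_12 = −[(-0.45)(0.75) − (-0.25)(-0.10)] = 0.3625
  C_13 = (-0.45)(-0.20) − (0.70)(-0.10) = 0.1600
  C_21 = −[(-0.10)(0.75) − (-0.15)(-0.20)] = 0.1050
  C_22 = (0.85)(0.75) − (-0.15)(-0.10) = 0.6225
  C_23 = −[(0.85)(-0.20) − (-0.10)(-0.10)] = 0.1800
  C_31 = (-0.10)(-0.25) − (-0.15)(0.70) = 0.1300
  C_32 = −[(0.85)(-0.25) − (-0.15)(-0.45)] = 0.2800
  C_33 = (0.85)(0.70) − (-0.10)(-0.45) = 0.5500
det(I−A) = Σ_j (I−A)_1j·C_1j = (0.85)(0.4750) + (-0.10)(0.3625) + (-0.15)(0.1600) = 0.3435
adj(I−A) = Cᵀ =
  [ 0.4750   0.1050   0.1300]
  [ 0.3625   0.6225   0.2800]
  [ 0.1600   0.1800   0.5500]
(I − A)⁻¹ = adj(I−A) / det(I−A) ≈
  [   1.3828     0.3057     0.3785]
  [   1.0553     1.8122     0.8151]
  [   0.4658     0.5240     1.6012]
x = (I − A)⁻¹ d = adj(I−A)·d / det(I−A), with det(I−A) = 0.3435:
  x_1 = (0.4750·20 + 0.1050·110 + 0.1300·240) / 0.3435 = 52.25 / 0.3435 ≈ 152.11
  x_2 = (0.3625·20 + 0.6225·110 + 0.2800·240) / 0.3435 = 142.925 / 0.3435 ≈ 416.08
  x_3 = (0.1600·20 + 0.1800·110 + 0.5500·240) / 0.3435 = 155.00 / 0.3435 ≈ 451.24

x_2 = 416.08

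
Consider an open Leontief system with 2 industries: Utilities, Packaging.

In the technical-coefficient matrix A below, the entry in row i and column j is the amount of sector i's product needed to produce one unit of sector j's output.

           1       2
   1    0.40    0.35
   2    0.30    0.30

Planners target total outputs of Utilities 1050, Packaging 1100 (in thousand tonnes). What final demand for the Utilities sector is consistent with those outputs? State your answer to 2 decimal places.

I − A =
  [   0.60    -0.35]
  [  -0.30     0.70]
d = (I − A) x:
  d_1 = (+0.60)·1050 + (-0.35)·1100 = 245.00
  d_2 = (-0.30)·1050 + (+0.70)·1100 = 455.00

d_1 = 245.00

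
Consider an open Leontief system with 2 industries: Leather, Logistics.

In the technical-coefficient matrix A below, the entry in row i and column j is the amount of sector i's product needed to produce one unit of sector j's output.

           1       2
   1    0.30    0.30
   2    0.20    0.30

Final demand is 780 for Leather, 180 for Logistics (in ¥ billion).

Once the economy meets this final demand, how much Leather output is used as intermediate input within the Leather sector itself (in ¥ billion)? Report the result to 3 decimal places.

I − A =
  [   0.70    -0.30]
  [  -0.20     0.70]
det(I−A) = (0.70)(0.70) − (-0.30)(-0.20) = 0.4300
adj(I−A) = [[0.70, 0.30], [0.20, 0.70]]
(I − A)⁻¹ = adj(I−A) / det(I−A) ≈
  [   1.6279     0.6977]
  [   0.4651     1.6279]
First solve x = (I − A)⁻¹ d = adj(I−A)·d / det(I−A); in particular x_1 = (0.70·780 + 0.30·180) / 0.4300 = 600.00 / 0.4300 ≈ 1395.34884.
Intermediate flow from 1 to 1: z_11 = a_11 · x_1 = 0.30 × 600.00 / 0.4300 = 180.00 / 0.4300 ≈ 418.605.

z_11 = 418.605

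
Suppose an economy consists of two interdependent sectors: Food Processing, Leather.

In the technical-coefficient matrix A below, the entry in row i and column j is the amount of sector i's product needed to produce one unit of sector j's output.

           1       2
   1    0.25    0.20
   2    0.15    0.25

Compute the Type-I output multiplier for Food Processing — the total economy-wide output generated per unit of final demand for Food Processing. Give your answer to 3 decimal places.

I − A =
  [   0.75    -0.20]
  [  -0.15     0.75]
det(I−A) = (0.75)(0.75) − (-0.20)(-0.15) = 0.5325
adj(I−A) = [[0.75, 0.20], [0.15, 0.75]]
(I − A)⁻¹ = adj(I−A) / det(I−A) ≈
  [   1.4085     0.3756]
  [   0.2817     1.4085]
The output multiplier for sector j is the column-j sum of the Leontief inverse (I − A)⁻¹ = adj(I−A) / det(I−A).
Column 1 of adj(I−A): (0.75, 0.15); det(I−A) = 0.5325.
m_1 = (0.75 + 0.15) / 0.5325 = 0.90 / 0.5325 ≈ 1.690.

m_1 = 1.690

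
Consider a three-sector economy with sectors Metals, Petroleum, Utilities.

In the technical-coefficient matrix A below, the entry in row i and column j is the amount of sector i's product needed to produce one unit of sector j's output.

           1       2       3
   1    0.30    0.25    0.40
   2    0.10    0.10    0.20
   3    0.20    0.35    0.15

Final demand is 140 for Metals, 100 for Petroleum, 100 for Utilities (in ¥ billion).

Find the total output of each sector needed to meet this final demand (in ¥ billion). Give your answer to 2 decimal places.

I − A =
  [   0.70    -0.25    -0.40]
  [  -0.10     0.90    -0.20]
  [  -0.20    -0.35     0.85]
Cofactors of I−A, C_ij = (−1)^(i+j)·(minor ij) (rows/columns in the sector order above):
  C_11 = (0.90)(0.85) − (-0.20)(-0.35) = 0.6950
  C_12 = −[(-0.10)(0.85) − (-0.20)(-0.20)] = 0.1250
  C_13 = (-0.10)(-0.35) − (0.90)(-0.20) = 0.2150
  C_21 = −[(-0.25)(0.85) − (-0.40)(-0.35)] = 0.3525
  C_22 = (0.70)(0.85) − (-0.40)(-0.20) = 0.5150
  C_23 = −[(0.70)(-0.35) − (-0.25)(-0.20)] = 0.2950
  C_31 = (-0.25)(-0.20) − (-0.40)(0.90) = 0.4100
  C_32 = −[(0.70)(-0.20) − (-0.40)(-0.10)] = 0.1800
  C_33 = (0.70)(0.90) − (-0.25)(-0.10) = 0.6050
det(I−A) = Σ_j (I−A)_1j·C_1j = (0.70)(0.6950) + (-0.25)(0.1250) + (-0.40)(0.2150) = 0.36925
adj(I−A) = Cᵀ =
  [ 0.6950   0.3525   0.4100]
  [ 0.1250   0.5150   0.1800]
  [ 0.2150   0.2950   0.6050]
(I − A)⁻¹ = adj(I−A) / det(I−A) ≈
  [   1.8822     0.9546     1.1104]
  [   0.3385     1.3947     0.4875]
  [   0.5823     0.7989     1.6385]
x = (I − A)⁻¹ d = adj(I−A)·d / det(I−A), with det(I−A) = 0.36925:
  x_1 = (0.6950·140 + 0.3525·100 + 0.4100·100) / 0.36925 = 173.55 / 0.36925 ≈ 470.01
  x_2 = (0.1250·140 + 0.5150·100 + 0.1800·100) / 0.36925 = 87.00 / 0.36925 ≈ 235.61
  x_3 = (0.2150·140 + 0.2950·100 + 0.6050·100) / 0.36925 = 120.10 / 0.36925 ≈ 325.25

x_1 = 470.01, x_2 = 235.61, x_3 = 325.25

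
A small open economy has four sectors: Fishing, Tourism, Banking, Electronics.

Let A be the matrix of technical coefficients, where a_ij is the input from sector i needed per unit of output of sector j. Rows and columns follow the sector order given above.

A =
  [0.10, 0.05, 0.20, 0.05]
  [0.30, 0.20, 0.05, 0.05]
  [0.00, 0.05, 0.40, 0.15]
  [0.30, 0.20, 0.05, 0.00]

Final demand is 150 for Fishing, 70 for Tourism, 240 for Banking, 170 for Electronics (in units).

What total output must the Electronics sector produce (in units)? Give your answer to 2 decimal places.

I − A =
  [   0.90    -0.05    -0.20    -0.05]
  [  -0.30     0.80    -0.05    -0.05]
  [   0.00    -0.05     0.60    -0.15]
  [  -0.30    -0.20    -0.05     1.00]
Compute the cofactors C_ij = (−1)^(i+j)·(3×3 minor ij) of I−A; the adjugate is their transpose:
adj(I−A) = Cᵀ =
  [ 0.463875   0.051750   0.163125   0.050250]
  [ 0.189000   0.515250   0.110250   0.051750]
  [ 0.060750   0.073500   0.680250   0.108750]
  [ 0.180000   0.122250   0.105000   0.417750]
det(I−A) = Σ_j (I−A)_1j·C_1j = (0.90)(0.463875) + (-0.05)(0.189000) + (-0.20)(0.060750) + (-0.05)(0.180000) = 0.3868875
(I − A)⁻¹ = adj(I−A) / det(I−A) ≈
  [   1.1990     0.1338     0.4216     0.1299]
  [   0.4885     1.3318     0.2850     0.1338]
  [   0.1570     0.1900     1.7583     0.2811]
  [   0.4653     0.3160     0.2714     1.0798]
x = (I − A)⁻¹ d = adj(I−A)·d / det(I−A), with det(I−A) = 0.3868875:
  x_1 = (0.463875·150 + 0.051750·70 + 0.163125·240 + 0.050250·170) / 0.3868875 = 120.89625 / 0.3868875 ≈ 312.48
  x_2 = (0.189000·150 + 0.515250·70 + 0.110250·240 + 0.051750·170) / 0.3868875 = 99.675 / 0.3868875 ≈ 257.63
  x_3 = (0.060750·150 + 0.073500·70 + 0.680250·240 + 0.108750·170) / 0.3868875 = 196.005 / 0.3868875 ≈ 506.62
  x_4 = (0.180000·150 + 0.122250·70 + 0.105000·240 + 0.417750·170) / 0.3868875 = 131.775 / 0.3868875 ≈ 340.60

x_4 = 340.60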